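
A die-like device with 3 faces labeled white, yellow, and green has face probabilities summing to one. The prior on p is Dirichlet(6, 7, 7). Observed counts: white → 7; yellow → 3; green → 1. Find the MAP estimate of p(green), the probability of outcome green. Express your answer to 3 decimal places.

The posterior is Dirichlet(αᵢ + nᵢ) = Dirichlet(13, 10, 8).
For a Dirichlet(a₁,…,a_K) with all aᵢ > 1, the mode has j-th component (aⱼ − 1)/(Σaᵢ − K).
Here Σaᵢ = 31 and K = 3, so p(green) = (8 − 1)/(31 − 3) = 7/28 ≈ 0.250.

MAP estimate of p(green) = 0.250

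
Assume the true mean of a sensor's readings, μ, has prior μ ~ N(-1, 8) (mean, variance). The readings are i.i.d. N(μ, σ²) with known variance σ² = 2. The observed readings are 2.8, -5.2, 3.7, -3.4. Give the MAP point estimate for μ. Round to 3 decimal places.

μ̂_MAP = -0.553

n = 4; x̄ = (2.8 + (-5.2) + 3.7 + (-3.4))/4 = -2.1/4 = -0.525.
For a Normal prior and Normal likelihood with known variance, the posterior is Normal; its mode equals its mean, the precision-weighted average.
Prior precision 1/σ₀² = 1/8 = 0.125; data precision n/σ² = 4/2 = 2.
μ̂ = (0.125·(-1) + 2·(-0.525)) / (0.125 + 2) = (-1.175)/2.125 = -47/85 ≈ -0.553.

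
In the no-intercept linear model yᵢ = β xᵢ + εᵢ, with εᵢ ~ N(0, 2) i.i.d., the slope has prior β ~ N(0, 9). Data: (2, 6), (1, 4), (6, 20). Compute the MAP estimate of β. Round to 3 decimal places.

β̂_MAP = 3.299

log p(β | y) = −Σ(yᵢ − βxᵢ)²/(2·2) − β²/(2·9) + const.
Setting the derivative to zero: Σxᵢ(yᵢ − βxᵢ)/2 − β/9 = 0, so β = Σxᵢyᵢ / (Σxᵢ² + σ²/τ²).
Σxᵢyᵢ = 2·6 + 1·4 + 6·20 = 136; Σxᵢ² = 41; σ²/τ² = 2/9.
β̂_MAP = 136 / (41 + 2/9) = 136/(371/9) = 1224/371 ≈ 3.299.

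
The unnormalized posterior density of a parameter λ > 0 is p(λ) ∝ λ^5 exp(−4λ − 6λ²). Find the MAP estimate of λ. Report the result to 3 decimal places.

λ̂_MAP = 0.500

ℓ'(λ) = 5/λ − 4 − 12λ. Setting this to zero and multiplying by λ: 12λ² + 4λ − 5 = 0.
λ = (−4 + √(4² + 4·12·5)) / (2·12) = (−4 + √256) / 24 = (−4 + 16)/24 = 1/2.
ℓ''(λ) = −5/λ² − 12 < 0, confirming a maximum.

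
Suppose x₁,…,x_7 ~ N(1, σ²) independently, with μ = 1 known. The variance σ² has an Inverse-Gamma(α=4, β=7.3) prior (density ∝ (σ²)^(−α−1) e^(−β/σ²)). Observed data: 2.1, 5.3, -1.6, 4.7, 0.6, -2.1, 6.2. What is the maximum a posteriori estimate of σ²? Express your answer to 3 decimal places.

σ̂²_MAP = 5.386

Sum of squared deviations about the known mean: SS = (2.1−1)² + (5.3−1)² + (-1.6−1)² + (4.7−1)² + (0.6−1)² + (-2.1−1)² + (6.2−1)² = 76.96.
The Normal likelihood contributes (σ²)^(−n/2) exp(−SS/(2σ²)), so the posterior is Inverse-Gamma(α + n/2, β + SS/2) = Inverse-Gamma(7.5, 45.78).
The mode of Inverse-Gamma(a, b) is b/(a+1) = 45.78/8.5 ≈ 5.386.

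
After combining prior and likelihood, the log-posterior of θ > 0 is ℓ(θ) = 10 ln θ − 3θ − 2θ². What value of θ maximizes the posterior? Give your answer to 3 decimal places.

θ̂_MAP = 1.250

ℓ'(θ) = 10/θ − 3 − 4θ. Setting this to zero and multiplying by θ: 4θ² + 3θ − 10 = 0.
θ = (−3 + √(3² + 4·4·10)) / (2·4) = (−3 + √169) / 8 = (−3 + 13)/8 = 5/4.
ℓ''(θ) = −10/θ² − 4 < 0, confirming a maximum.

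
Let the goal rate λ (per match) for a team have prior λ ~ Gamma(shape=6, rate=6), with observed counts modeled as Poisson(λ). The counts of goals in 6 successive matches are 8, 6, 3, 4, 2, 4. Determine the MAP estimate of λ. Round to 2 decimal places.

Σxᵢ = 8+6+3+4+2+4 = 27, with n = 6.
Posterior ∝ λ^5e^(−6λ) · λ^27e^(−6λ) = λ^32e^(−12λ), i.e. Gamma(shape=33, rate=12).
The mode of a Gamma(a, b) with a ≥ 1 (shape–rate) is (a−1)/b = 32/12 ≈ 2.67.

λ̂_MAP = 2.67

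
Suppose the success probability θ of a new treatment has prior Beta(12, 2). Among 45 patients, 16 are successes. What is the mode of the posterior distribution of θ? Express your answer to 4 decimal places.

θ̂_MAP = 0.4737

Prior: Beta(12, 2).
Data: 16 successes in 45 trials. The binomial likelihood contributes θ^16(1−θ)^29, so the posterior is Beta(12+16, 2+29) = Beta(28, 31).
For Beta(a, b) with a, b > 1 the mode is (a−1)/(a+b−2) = 27/57 ≈ 0.4737.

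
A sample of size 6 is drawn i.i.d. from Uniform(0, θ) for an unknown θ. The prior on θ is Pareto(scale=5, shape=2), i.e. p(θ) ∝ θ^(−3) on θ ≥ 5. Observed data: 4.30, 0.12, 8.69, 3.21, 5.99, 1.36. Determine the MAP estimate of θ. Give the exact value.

The Uniform(0, θ) likelihood is θ^(−n) for θ ≥ max(xᵢ), zero otherwise. Here max(xᵢ) = 8.69.
Posterior ∝ θ^(−3) · θ^(−6) = θ^(−9) on θ ≥ max(5, 8.69) = 8.69.
This density is strictly decreasing in θ, so the posterior mode lies at the lower boundary of the support.

θ̂_MAP = 8.69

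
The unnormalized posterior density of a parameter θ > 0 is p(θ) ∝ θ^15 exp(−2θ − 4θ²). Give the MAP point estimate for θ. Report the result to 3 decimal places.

θ̂_MAP = 1.250

ℓ'(θ) = 15/θ − 2 − 8θ. Setting this to zero and multiplying by θ: 8θ² + 2θ − 15 = 0.
θ = (−2 + √(2² + 4·8·15)) / (2·8) = (−2 + √484) / 16 = (−2 + 22)/16 = 5/4.
ℓ''(θ) = −15/θ² − 8 < 0, confirming a maximum.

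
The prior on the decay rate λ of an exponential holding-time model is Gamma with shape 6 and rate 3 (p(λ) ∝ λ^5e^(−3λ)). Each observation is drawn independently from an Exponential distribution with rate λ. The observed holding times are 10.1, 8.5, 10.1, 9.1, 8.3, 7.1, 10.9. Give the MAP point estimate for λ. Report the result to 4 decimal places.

The Exponential(rate=λ) likelihood is ∝ λ^n e^(−λΣtᵢ). Here n = 7 and Σtᵢ = 10.1 + 8.5 + 10.1 + 9.1 + 8.3 + 7.1 + 10.9 = 64.1.
Posterior ∝ λ^5e^(−3λ) · λ^7e^(−64.1λ) = λ^12e^(−67.1λ), i.e. Gamma(13, 67.1).
Mode = (a−1)/b = 12/67.1 ≈ 0.1788.

λ̂_MAP = 0.1788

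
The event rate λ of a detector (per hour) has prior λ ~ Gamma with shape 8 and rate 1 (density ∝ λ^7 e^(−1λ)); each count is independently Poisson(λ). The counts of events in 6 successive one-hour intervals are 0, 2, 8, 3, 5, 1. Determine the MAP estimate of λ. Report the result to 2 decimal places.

Σxᵢ = 0+2+8+3+5+1 = 19, with n = 6.
Posterior ∝ λ^7e^(−1λ) · λ^19e^(−6λ) = λ^26e^(−7λ), i.e. Gamma(shape=27, rate=7).
The mode of a Gamma(a, b) with a ≥ 1 (shape–rate) is (a−1)/b = 26/7 ≈ 3.71.

λ̂_MAP = 3.71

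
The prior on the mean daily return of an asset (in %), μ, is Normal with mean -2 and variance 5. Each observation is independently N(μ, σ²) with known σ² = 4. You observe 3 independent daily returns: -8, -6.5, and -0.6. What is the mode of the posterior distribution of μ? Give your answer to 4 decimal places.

μ̂_MAP = -4.3947

n = 3; x̄ = ((-8) + (-6.5) + (-0.6))/3 = -15.1/3 = -151/30 ≈ -5.0333.
For a Normal prior and Normal likelihood with known variance, the posterior is Normal; its mode equals its mean, the precision-weighted average.
Prior precision 1/σ₀² = 1/5 = 0.2; data precision n/σ² = 3/4 = 0.75.
μ̂ = (0.2·(-2) + 0.75·(-151/30)) / (0.2 + 0.75) = (-4.175)/0.95 = -167/38 ≈ -4.3947.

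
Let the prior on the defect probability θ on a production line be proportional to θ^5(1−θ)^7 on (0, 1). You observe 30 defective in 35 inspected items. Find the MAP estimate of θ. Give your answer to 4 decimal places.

The prior density ∝ θ^5(1−θ)^7 is the kernel of Beta(6, 8).
Data: 30 successes in 35 trials. The binomial likelihood contributes θ^30(1−θ)^5, so the posterior is Beta(6+30, 8+5) = Beta(36, 13).
For Beta(a, b) with a, b > 1 the mode is (a−1)/(a+b−2) = 35/47 ≈ 0.7447.

θ̂_MAP = 0.7447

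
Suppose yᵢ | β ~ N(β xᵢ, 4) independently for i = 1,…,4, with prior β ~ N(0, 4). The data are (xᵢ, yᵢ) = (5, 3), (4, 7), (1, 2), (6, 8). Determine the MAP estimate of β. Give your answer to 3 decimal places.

β̂_MAP = 1.177

log p(β | y) = −Σ(yᵢ − βxᵢ)²/(2·4) − β²/(2·4) + const.
Setting the derivative to zero: Σxᵢ(yᵢ − βxᵢ)/4 − β/4 = 0, so β = Σxᵢyᵢ / (Σxᵢ² + σ²/τ²).
Σxᵢyᵢ = 5·3 + 4·7 + 1·2 + 6·8 = 93; Σxᵢ² = 78; σ²/τ² = 1.
β̂_MAP = 93 / (78 + 1) = 93/79 ≈ 1.177.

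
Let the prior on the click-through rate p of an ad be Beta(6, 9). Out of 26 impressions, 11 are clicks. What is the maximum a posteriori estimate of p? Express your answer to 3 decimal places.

p̂_MAP = 0.410

Prior: Beta(6, 9).
Data: 11 successes in 26 trials. The binomial likelihood contributes p^11(1−p)^15, so the posterior is Beta(6+11, 9+15) = Beta(17, 24).
For Beta(a, b) with a, b > 1 the mode is (a−1)/(a+b−2) = 16/39 ≈ 0.410.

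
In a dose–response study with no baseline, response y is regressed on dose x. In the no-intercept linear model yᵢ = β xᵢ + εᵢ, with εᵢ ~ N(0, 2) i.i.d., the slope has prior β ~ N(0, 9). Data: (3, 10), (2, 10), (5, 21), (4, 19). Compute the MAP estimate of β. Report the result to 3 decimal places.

log p(β | y) = −Σ(yᵢ − βxᵢ)²/(2·2) − β²/(2·9) + const.
Setting the derivative to zero: Σxᵢ(yᵢ − βxᵢ)/2 − β/9 = 0, so β = Σxᵢyᵢ / (Σxᵢ² + σ²/τ²).
Σxᵢyᵢ = 3·10 + 2·10 + 5·21 + 4·19 = 231; Σxᵢ² = 54; σ²/τ² = 2/9.
β̂_MAP = 231 / (54 + 2/9) = 231/(488/9) = 2079/488 ≈ 4.260.

β̂_MAP = 4.260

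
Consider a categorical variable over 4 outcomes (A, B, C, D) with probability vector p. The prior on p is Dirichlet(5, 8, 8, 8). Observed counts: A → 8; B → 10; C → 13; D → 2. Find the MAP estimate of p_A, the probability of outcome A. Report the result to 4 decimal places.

MAP estimate of p_A = 0.2069

The posterior is Dirichlet(αᵢ + nᵢ) = Dirichlet(13, 18, 21, 10).
For a Dirichlet(a₁,…,a_K) with all aᵢ > 1, the mode has j-th component (aⱼ − 1)/(Σaᵢ − K).
Here Σaᵢ = 62 and K = 4, so p_A = (13 − 1)/(62 − 4) = 12/58 ≈ 0.2069.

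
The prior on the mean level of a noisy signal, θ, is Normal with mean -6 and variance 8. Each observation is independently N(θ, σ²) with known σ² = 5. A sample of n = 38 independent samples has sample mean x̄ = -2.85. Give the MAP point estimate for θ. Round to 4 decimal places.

n = 38, x̄ = -2.85.
For a Normal prior and Normal likelihood with known variance, the posterior is Normal; its mode equals its mean, the precision-weighted average.
Prior precision 1/σ₀² = 1/8 = 0.125; data precision n/σ² = 38/5 = 7.6.
θ̂ = (0.125·(-6) + 7.6·(-2.85)) / (0.125 + 7.6) = (-22.41)/7.725 = -1494/515 ≈ -2.9010.

θ̂_MAP = -2.9010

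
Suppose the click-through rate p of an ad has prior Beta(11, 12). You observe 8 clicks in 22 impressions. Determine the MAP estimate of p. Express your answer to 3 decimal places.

Prior: Beta(11, 12).
Data: 8 successes in 22 trials. The binomial likelihood contributes p^8(1−p)^14, so the posterior is Beta(11+8, 12+14) = Beta(19, 26).
For Beta(a, b) with a, b > 1 the mode is (a−1)/(a+b−2) = 18/43 ≈ 0.419.

p̂_MAP = 0.419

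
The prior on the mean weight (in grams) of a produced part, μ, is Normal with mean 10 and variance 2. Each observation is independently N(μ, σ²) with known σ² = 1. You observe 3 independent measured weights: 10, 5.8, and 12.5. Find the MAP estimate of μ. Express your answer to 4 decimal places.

μ̂_MAP = 9.5143

n = 3; x̄ = (10 + 5.8 + 12.5)/3 = 28.3/3 = 283/30 ≈ 9.4333.
For a Normal prior and Normal likelihood with known variance, the posterior is Normal; its mode equals its mean, the precision-weighted average.
Prior precision 1/σ₀² = 1/2 = 0.5; data precision n/σ² = 3/1 = 3.
μ̂ = (0.5·10 + 3·(283/30)) / (0.5 + 3) = 33.3/3.5 = 333/35 ≈ 9.5143.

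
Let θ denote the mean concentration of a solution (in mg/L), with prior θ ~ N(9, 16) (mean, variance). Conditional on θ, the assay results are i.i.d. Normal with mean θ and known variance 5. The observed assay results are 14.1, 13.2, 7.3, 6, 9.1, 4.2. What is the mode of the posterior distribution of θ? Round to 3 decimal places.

n = 6; x̄ = (14.1 + 13.2 + 7.3 + 6 + 9.1 + 4.2)/6 = 53.9/6 = 539/60 ≈ 8.9833.
For a Normal prior and Normal likelihood with known variance, the posterior is Normal; its mode equals its mean, the precision-weighted average.
Prior precision 1/σ₀² = 1/16 = 0.0625; data precision n/σ² = 6/5 = 1.2.
θ̂ = (0.0625·9 + 1.2·(539/60)) / (0.0625 + 1.2) = 11.3425/1.2625 = 4537/505 ≈ 8.984.

θ̂_MAP = 8.984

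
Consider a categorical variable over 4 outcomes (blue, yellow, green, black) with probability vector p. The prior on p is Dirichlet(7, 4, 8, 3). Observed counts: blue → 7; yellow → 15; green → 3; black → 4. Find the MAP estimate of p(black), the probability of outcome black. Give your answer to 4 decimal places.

The posterior is Dirichlet(αᵢ + nᵢ) = Dirichlet(14, 19, 11, 7).
For a Dirichlet(a₁,…,a_K) with all aᵢ > 1, the mode has j-th component (aⱼ − 1)/(Σaᵢ − K).
Here Σaᵢ = 51 and K = 4, so p(black) = (7 − 1)/(51 − 4) = 6/47 ≈ 0.1277.

MAP estimate of p(black) = 0.1277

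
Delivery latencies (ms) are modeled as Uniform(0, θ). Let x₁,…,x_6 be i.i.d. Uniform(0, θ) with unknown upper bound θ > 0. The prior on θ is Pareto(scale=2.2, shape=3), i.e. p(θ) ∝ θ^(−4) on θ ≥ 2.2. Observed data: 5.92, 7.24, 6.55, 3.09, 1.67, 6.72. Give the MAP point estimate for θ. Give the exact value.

θ̂_MAP = 7.24

The Uniform(0, θ) likelihood is θ^(−n) for θ ≥ max(xᵢ), zero otherwise. Here max(xᵢ) = 7.24.
Posterior ∝ θ^(−4) · θ^(−6) = θ^(−10) on θ ≥ max(2.2, 7.24) = 7.24.
This density is strictly decreasing in θ, so the posterior mode lies at the lower boundary of the support.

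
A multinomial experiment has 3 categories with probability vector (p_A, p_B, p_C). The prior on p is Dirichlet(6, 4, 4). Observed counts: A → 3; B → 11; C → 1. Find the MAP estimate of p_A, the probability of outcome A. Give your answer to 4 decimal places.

The posterior is Dirichlet(αᵢ + nᵢ) = Dirichlet(9, 15, 5).
For a Dirichlet(a₁,…,a_K) with all aᵢ > 1, the mode has j-th component (aⱼ − 1)/(Σaᵢ − K).
Here Σaᵢ = 29 and K = 3, so p_A = (9 − 1)/(29 − 3) = 8/26 ≈ 0.3077.

MAP estimate of p_A = 0.3077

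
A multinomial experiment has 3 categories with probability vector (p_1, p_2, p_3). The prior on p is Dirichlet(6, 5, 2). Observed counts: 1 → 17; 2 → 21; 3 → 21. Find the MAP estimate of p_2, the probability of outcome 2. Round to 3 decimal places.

The posterior is Dirichlet(αᵢ + nᵢ) = Dirichlet(23, 26, 23).
For a Dirichlet(a₁,…,a_K) with all aᵢ > 1, the mode has j-th component (aⱼ − 1)/(Σaᵢ − K).
Here Σaᵢ = 72 and K = 3, so p_2 = (26 − 1)/(72 − 3) = 25/69 ≈ 0.362.

MAP estimate: 0.362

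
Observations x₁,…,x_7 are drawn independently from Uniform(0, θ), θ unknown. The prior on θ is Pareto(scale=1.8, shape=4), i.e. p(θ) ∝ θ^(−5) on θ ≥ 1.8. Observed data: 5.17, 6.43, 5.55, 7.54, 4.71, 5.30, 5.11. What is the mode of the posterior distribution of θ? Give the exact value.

The Uniform(0, θ) likelihood is θ^(−n) for θ ≥ max(xᵢ), zero otherwise. Here max(xᵢ) = 7.54.
Posterior ∝ θ^(−5) · θ^(−7) = θ^(−12) on θ ≥ max(1.8, 7.54) = 7.54.
This density is strictly decreasing in θ, so the posterior mode lies at the lower boundary of the support.

θ̂_MAP = 7.54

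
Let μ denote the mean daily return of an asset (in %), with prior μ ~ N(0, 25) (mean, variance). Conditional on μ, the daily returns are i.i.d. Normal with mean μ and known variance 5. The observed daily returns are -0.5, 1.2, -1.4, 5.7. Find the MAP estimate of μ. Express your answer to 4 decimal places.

n = 4; x̄ = ((-0.5) + 1.2 + (-1.4) + 5.7)/4 = 5/4 = 1.25.
For a Normal prior and Normal likelihood with known variance, the posterior is Normal; its mode equals its mean, the precision-weighted average.
Prior precision 1/σ₀² = 1/25 = 0.04; data precision n/σ² = 4/5 = 0.8.
μ̂ = (0.04·0 + 0.8·1.25) / (0.04 + 0.8) = 1/0.84 = 25/21 ≈ 1.1905.

μ̂_MAP = 1.1905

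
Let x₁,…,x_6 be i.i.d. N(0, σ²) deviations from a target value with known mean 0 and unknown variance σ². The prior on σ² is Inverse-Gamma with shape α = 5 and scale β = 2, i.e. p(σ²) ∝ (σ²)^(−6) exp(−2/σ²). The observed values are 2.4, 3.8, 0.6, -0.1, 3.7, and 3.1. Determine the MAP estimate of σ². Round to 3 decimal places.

Sum of squared deviations about the known mean: SS = (2.4−0)² + (3.8−0)² + (0.6−0)² + (-0.1−0)² + (3.7−0)² + (3.1−0)² = 43.87.
The Normal likelihood contributes (σ²)^(−n/2) exp(−SS/(2σ²)), so the posterior is Inverse-Gamma(α + n/2, β + SS/2) = Inverse-Gamma(8, 23.935).
The mode of Inverse-Gamma(a, b) is b/(a+1) = 23.935/9 ≈ 2.659.

σ̂²_MAP = 2.659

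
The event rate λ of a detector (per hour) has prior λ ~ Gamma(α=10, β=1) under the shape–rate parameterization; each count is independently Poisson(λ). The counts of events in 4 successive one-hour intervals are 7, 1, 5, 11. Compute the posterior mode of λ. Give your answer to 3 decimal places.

λ̂_MAP = 6.600

Σxᵢ = 7+1+5+11 = 24, with n = 4.
Posterior ∝ λ^9e^(−1λ) · λ^24e^(−4λ) = λ^33e^(−5λ), i.e. Gamma(shape=34, rate=5).
The mode of a Gamma(a, b) with a ≥ 1 (shape–rate) is (a−1)/b = 33/5 ≈ 6.600.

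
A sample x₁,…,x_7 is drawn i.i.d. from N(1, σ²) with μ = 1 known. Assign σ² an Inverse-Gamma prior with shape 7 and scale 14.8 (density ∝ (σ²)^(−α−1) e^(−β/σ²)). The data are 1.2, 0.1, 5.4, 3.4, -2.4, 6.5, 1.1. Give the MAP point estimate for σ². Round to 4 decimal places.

Sum of squared deviations about the known mean: SS = (1.2−1)² + (0.1−1)² + (5.4−1)² + (3.4−1)² + (-2.4−1)² + (6.5−1)² + (1.1−1)² = 67.79.
The Normal likelihood contributes (σ²)^(−n/2) exp(−SS/(2σ²)), so the posterior is Inverse-Gamma(α + n/2, β + SS/2) = Inverse-Gamma(10.5, 48.695).
The mode of Inverse-Gamma(a, b) is b/(a+1) = 48.695/11.5 ≈ 4.2343.

σ̂²_MAP = 4.2343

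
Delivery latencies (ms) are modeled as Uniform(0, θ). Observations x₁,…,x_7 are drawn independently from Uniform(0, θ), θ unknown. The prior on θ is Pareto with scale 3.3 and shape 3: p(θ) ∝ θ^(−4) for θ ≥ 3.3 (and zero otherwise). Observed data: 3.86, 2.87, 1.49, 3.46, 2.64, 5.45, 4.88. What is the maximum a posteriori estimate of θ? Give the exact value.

The Uniform(0, θ) likelihood is θ^(−n) for θ ≥ max(xᵢ), zero otherwise. Here max(xᵢ) = 5.45.
Posterior ∝ θ^(−4) · θ^(−7) = θ^(−11) on θ ≥ max(3.3, 5.45) = 5.45.
This density is strictly decreasing in θ, so the posterior mode lies at the lower boundary of the support.

θ̂_MAP = 5.45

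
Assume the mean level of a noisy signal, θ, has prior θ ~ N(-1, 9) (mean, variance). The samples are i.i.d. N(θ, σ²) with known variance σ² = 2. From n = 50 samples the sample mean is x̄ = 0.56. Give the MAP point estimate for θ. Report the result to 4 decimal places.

θ̂_MAP = 0.5531

n = 50, x̄ = 0.56.
For a Normal prior and Normal likelihood with known variance, the posterior is Normal; its mode equals its mean, the precision-weighted average.
Prior precision 1/σ₀² = 1/9; data precision n/σ² = 50/2 = 25.
θ̂ = ((1/9)·(-1) + 25·0.56) / (1/9 + 25) = (125/9)/(226/9) = 125/226 ≈ 0.5531.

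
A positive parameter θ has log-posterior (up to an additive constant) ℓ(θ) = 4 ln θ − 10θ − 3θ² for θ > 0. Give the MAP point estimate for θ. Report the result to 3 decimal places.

θ̂_MAP = 0.333

ℓ'(θ) = 4/θ − 10 − 6θ. Setting this to zero and multiplying by θ: 6θ² + 10θ − 4 = 0.
θ = (−10 + √(10² + 4·6·4)) / (2·6) = (−10 + √196) / 12 = (−10 + 14)/12 = 1/3.
ℓ''(θ) = −4/θ² − 6 < 0, confirming a maximum.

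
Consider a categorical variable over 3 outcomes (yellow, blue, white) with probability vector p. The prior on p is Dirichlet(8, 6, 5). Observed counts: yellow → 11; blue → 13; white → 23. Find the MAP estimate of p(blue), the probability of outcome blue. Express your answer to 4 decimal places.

The posterior is Dirichlet(αᵢ + nᵢ) = Dirichlet(19, 19, 28).
For a Dirichlet(a₁,…,a_K) with all aᵢ > 1, the mode has j-th component (aⱼ − 1)/(Σaᵢ − K).
Here Σaᵢ = 66 and K = 3, so p(blue) = (19 − 1)/(66 − 3) = 18/63 ≈ 0.2857.

MAP estimate of p(blue) = 0.2857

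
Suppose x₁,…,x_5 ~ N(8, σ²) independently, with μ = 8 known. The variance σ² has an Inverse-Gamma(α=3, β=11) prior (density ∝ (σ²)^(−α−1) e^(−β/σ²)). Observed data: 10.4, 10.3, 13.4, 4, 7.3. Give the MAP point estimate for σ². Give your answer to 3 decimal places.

σ̂²_MAP = 6.054

Sum of squared deviations about the known mean: SS = (10.4−8)² + (10.3−8)² + (13.4−8)² + (4−8)² + (7.3−8)² = 56.7.
The Normal likelihood contributes (σ²)^(−n/2) exp(−SS/(2σ²)), so the posterior is Inverse-Gamma(α + n/2, β + SS/2) = Inverse-Gamma(5.5, 39.35).
The mode of Inverse-Gamma(a, b) is b/(a+1) = 39.35/6.5 ≈ 6.054.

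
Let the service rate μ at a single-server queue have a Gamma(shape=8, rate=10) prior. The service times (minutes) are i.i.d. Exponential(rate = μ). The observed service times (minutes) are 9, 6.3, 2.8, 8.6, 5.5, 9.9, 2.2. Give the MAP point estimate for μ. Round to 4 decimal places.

The Exponential(rate=μ) likelihood is ∝ μ^n e^(−μΣtᵢ). Here n = 7 and Σtᵢ = 9 + 6.3 + 2.8 + 8.6 + 5.5 + 9.9 + 2.2 = 44.3.
Posterior ∝ μ^7e^(−10μ) · μ^7e^(−44.3μ) = μ^14e^(−54.3μ), i.e. Gamma(15, 54.3).
Mode = (a−1)/b = 14/54.3 ≈ 0.2578.

μ̂_MAP = 0.2578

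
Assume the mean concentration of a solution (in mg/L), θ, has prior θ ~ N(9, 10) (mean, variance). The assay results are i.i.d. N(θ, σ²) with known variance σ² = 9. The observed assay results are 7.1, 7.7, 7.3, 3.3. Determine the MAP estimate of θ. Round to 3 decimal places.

n = 4; x̄ = (7.1 + 7.7 + 7.3 + 3.3)/4 = 25.4/4 = 6.35.
For a Normal prior and Normal likelihood with known variance, the posterior is Normal; its mode equals its mean, the precision-weighted average.
Prior precision 1/σ₀² = 1/10 = 0.1; data precision n/σ² = 4/9.
θ̂ = (0.1·9 + (4/9)·6.35) / (0.1 + 4/9) = (67/18)/(49/90) = 335/49 ≈ 6.837.

θ̂_MAP = 6.837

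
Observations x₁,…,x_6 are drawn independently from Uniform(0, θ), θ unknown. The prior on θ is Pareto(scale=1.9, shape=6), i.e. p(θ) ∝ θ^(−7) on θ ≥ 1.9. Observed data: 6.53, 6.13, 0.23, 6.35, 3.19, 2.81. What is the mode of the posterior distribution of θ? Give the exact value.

θ̂_MAP = 6.53

The Uniform(0, θ) likelihood is θ^(−n) for θ ≥ max(xᵢ), zero otherwise. Here max(xᵢ) = 6.53.
Posterior ∝ θ^(−7) · θ^(−6) = θ^(−13) on θ ≥ max(1.9, 6.53) = 6.53.
This density is strictly decreasing in θ, so the posterior mode lies at the lower boundary of the support.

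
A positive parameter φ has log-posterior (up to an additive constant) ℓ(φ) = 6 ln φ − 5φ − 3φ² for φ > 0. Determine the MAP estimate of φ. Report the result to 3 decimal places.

ℓ'(φ) = 6/φ − 5 − 6φ. Setting this to zero and multiplying by φ: 6φ² + 5φ − 6 = 0.
φ = (−5 + √(5² + 4·6·6)) / (2·6) = (−5 + √169) / 12 = (−5 + 13)/12 = 2/3.
ℓ''(φ) = −6/φ² − 6 < 0, confirming a maximum.

φ̂_MAP = 0.667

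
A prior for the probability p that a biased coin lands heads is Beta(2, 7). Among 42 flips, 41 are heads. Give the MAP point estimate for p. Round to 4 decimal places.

p̂_MAP = 0.8571

Prior: Beta(2, 7).
Data: 41 successes in 42 trials. The binomial likelihood contributes p^41(1−p)^1, so the posterior is Beta(2+41, 7+1) = Beta(43, 8).
For Beta(a, b) with a, b > 1 the mode is (a−1)/(a+b−2) = 42/49 ≈ 0.8571.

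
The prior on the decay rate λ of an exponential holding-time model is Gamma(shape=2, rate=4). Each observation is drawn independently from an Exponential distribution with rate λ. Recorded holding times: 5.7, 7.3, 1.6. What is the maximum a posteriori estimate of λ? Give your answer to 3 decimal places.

The Exponential(rate=λ) likelihood is ∝ λ^n e^(−λΣtᵢ). Here n = 3 and Σtᵢ = 5.7 + 7.3 + 1.6 = 14.6.
Posterior ∝ λe^(−4λ) · λ^3e^(−14.6λ) = λ^4e^(−18.6λ), i.e. Gamma(5, 18.6).
Mode = (a−1)/b = 4/18.6 ≈ 0.215.

λ̂_MAP = 0.215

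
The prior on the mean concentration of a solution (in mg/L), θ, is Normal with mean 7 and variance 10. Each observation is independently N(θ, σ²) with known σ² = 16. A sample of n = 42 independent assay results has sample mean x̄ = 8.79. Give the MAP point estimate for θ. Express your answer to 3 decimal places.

n = 42, x̄ = 8.79.
For a Normal prior and Normal likelihood with known variance, the posterior is Normal; its mode equals its mean, the precision-weighted average.
Prior precision 1/σ₀² = 1/10 = 0.1; data precision n/σ² = 42/16 = 2.625.
θ̂ = (0.1·7 + 2.625·8.79) / (0.1 + 2.625) = 23.77375/2.725 = 19019/2180 ≈ 8.724.

θ̂_MAP = 8.724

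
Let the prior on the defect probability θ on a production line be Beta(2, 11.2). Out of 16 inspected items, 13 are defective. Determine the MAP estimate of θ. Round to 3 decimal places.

Prior: Beta(2, 11.2).
Data: 13 successes in 16 trials. The binomial likelihood contributes θ^13(1−θ)^3, so the posterior is Beta(2+13, 11.2+3) = Beta(15, 14.2).
For Beta(a, b) with a, b > 1 the mode is (a−1)/(a+b−2) = 14/27.2 ≈ 0.515.

θ̂_MAP = 0.515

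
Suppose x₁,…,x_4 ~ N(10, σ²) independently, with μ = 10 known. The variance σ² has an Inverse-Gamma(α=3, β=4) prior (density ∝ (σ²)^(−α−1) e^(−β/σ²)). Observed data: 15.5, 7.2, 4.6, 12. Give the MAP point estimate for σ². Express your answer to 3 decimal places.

σ̂²_MAP = 6.604

Sum of squared deviations about the known mean: SS = (15.5−10)² + (7.2−10)² + (4.6−10)² + (12−10)² = 71.25.
The Normal likelihood contributes (σ²)^(−n/2) exp(−SS/(2σ²)), so the posterior is Inverse-Gamma(α + n/2, β + SS/2) = Inverse-Gamma(5, 39.625).
The mode of Inverse-Gamma(a, b) is b/(a+1) = 39.625/6 ≈ 6.604.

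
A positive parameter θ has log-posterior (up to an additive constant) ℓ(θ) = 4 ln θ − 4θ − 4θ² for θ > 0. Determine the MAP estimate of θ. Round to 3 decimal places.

ℓ'(θ) = 4/θ − 4 − 8θ. Setting this to zero and multiplying by θ: 8θ² + 4θ − 4 = 0.
θ = (−4 + √(4² + 4·8·4)) / (2·8) = (−4 + √144) / 16 = (−4 + 12)/16 = 1/2.
ℓ''(θ) = −4/θ² − 8 < 0, confirming a maximum.

θ̂_MAP = 0.500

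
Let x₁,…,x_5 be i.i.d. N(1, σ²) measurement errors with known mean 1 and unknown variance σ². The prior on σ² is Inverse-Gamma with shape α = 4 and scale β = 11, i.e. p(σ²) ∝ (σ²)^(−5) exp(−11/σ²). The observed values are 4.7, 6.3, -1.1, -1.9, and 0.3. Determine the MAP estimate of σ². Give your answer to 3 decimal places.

σ̂²_MAP = 5.139

Sum of squared deviations about the known mean: SS = (4.7−1)² + (6.3−1)² + (-1.1−1)² + (-1.9−1)² + (0.3−1)² = 55.09.
The Normal likelihood contributes (σ²)^(−n/2) exp(−SS/(2σ²)), so the posterior is Inverse-Gamma(α + n/2, β + SS/2) = Inverse-Gamma(6.5, 38.545).
The mode of Inverse-Gamma(a, b) is b/(a+1) = 38.545/7.5 ≈ 5.139.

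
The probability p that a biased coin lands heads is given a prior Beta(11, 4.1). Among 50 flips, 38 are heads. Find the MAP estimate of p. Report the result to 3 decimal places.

p̂_MAP = 0.761

Prior: Beta(11, 4.1).
Data: 38 successes in 50 trials. The binomial likelihood contributes p^38(1−p)^12, so the posterior is Beta(11+38, 4.1+12) = Beta(49, 16.1).
For Beta(a, b) with a, b > 1 the mode is (a−1)/(a+b−2) = 48/63.1 ≈ 0.761.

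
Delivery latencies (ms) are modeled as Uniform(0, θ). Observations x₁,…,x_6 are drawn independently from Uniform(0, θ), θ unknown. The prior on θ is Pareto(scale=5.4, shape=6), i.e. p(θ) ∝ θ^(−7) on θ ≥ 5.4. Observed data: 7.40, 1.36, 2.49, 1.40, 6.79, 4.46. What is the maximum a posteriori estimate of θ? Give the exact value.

θ̂_MAP = 7.40

The Uniform(0, θ) likelihood is θ^(−n) for θ ≥ max(xᵢ), zero otherwise. Here max(xᵢ) = 7.40.
Posterior ∝ θ^(−7) · θ^(−6) = θ^(−13) on θ ≥ max(5.4, 7.40) = 7.40.
This density is strictly decreasing in θ, so the posterior mode lies at the lower boundary of the support.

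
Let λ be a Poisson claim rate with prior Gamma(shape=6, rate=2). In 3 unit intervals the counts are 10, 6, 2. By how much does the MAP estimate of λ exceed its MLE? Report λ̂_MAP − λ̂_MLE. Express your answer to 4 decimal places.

Σxᵢ = 18. Posterior is Gamma(24, 5); MAP = (24−1)/5 = 23/5 ≈ 4.60000.
MLE = x̄ = 18/3 ≈ 6.00000.
Difference = 23/5 − 18/3 = -7/5 ≈ -1.4000.

MAP − MLE = -1.4000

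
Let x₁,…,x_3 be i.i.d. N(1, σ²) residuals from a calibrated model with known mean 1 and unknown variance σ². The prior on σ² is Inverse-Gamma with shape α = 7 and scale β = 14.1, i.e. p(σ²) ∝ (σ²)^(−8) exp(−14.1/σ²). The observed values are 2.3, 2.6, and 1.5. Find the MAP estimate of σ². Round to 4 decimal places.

σ̂²_MAP = 1.7211

Sum of squared deviations about the known mean: SS = (2.3−1)² + (2.6−1)² + (1.5−1)² = 4.5.
The Normal likelihood contributes (σ²)^(−n/2) exp(−SS/(2σ²)), so the posterior is Inverse-Gamma(α + n/2, β + SS/2) = Inverse-Gamma(8.5, 16.35).
The mode of Inverse-Gamma(a, b) is b/(a+1) = 16.35/9.5 ≈ 1.7211.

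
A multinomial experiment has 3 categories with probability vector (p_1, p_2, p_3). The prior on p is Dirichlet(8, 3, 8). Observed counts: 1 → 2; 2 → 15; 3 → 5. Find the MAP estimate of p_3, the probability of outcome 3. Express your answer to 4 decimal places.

The posterior is Dirichlet(αᵢ + nᵢ) = Dirichlet(10, 18, 13).
For a Dirichlet(a₁,…,a_K) with all aᵢ > 1, the mode has j-th component (aⱼ − 1)/(Σaᵢ − K).
Here Σaᵢ = 41 and K = 3, so p_3 = (13 − 1)/(41 − 3) = 12/38 ≈ 0.3158.

MAP estimate: 0.3158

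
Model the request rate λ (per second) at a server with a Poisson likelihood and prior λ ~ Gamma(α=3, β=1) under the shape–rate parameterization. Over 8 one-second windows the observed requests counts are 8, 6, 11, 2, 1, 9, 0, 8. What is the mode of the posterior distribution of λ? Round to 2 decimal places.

Σxᵢ = 8+6+11+2+1+9+0+8 = 45, with n = 8.
Posterior ∝ λ^2e^(−1λ) · λ^45e^(−8λ) = λ^47e^(−9λ), i.e. Gamma(shape=48, rate=9).
The mode of a Gamma(a, b) with a ≥ 1 (shape–rate) is (a−1)/b = 47/9 ≈ 5.22.

λ̂_MAP = 5.22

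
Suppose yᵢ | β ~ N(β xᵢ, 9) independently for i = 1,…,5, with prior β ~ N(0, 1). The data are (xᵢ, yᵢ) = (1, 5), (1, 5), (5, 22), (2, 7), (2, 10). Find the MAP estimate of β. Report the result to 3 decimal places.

log p(β | y) = −Σ(yᵢ − βxᵢ)²/(2·9) − β²/(2·1) + const.
Setting the derivative to zero: Σxᵢ(yᵢ − βxᵢ)/9 − β/1 = 0, so β = Σxᵢyᵢ / (Σxᵢ² + σ²/τ²).
Σxᵢyᵢ = 1·5 + 1·5 + 5·22 + 2·7 + 2·10 = 154; Σxᵢ² = 35; σ²/τ² = 9.
β̂_MAP = 154 / (35 + 9) = 154/44 ≈ 3.500.

β̂_MAP = 3.500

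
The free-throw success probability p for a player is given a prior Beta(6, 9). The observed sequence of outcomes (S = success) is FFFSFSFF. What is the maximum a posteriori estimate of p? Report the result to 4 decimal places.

Prior: Beta(6, 9).
Data: 2 successes in 8 trials (from the sequence). The binomial likelihood contributes p^2(1−p)^6, so the posterior is Beta(6+2, 9+6) = Beta(8, 15).
For Beta(a, b) with a, b > 1 the mode is (a−1)/(a+b−2) = 7/21 ≈ 0.3333.

p̂_MAP = 0.3333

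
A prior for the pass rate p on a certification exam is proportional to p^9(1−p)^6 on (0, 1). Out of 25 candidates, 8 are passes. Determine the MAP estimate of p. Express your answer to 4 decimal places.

p̂_MAP = 0.4250

The prior density ∝ p^9(1−p)^6 is the kernel of Beta(10, 7).
Data: 8 successes in 25 trials. The binomial likelihood contributes p^8(1−p)^17, so the posterior is Beta(10+8, 7+17) = Beta(18, 24).
For Beta(a, b) with a, b > 1 the mode is (a−1)/(a+b−2) = 17/40 ≈ 0.4250.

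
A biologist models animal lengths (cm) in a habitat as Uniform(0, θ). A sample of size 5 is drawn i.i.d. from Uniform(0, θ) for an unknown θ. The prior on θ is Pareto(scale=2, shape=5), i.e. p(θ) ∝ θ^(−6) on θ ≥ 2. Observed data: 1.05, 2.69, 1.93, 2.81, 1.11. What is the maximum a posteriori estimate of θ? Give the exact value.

θ̂_MAP = 2.81

The Uniform(0, θ) likelihood is θ^(−n) for θ ≥ max(xᵢ), zero otherwise. Here max(xᵢ) = 2.81.
Posterior ∝ θ^(−6) · θ^(−5) = θ^(−11) on θ ≥ max(2, 2.81) = 2.81.
This density is strictly decreasing in θ, so the posterior mode lies at the lower boundary of the support.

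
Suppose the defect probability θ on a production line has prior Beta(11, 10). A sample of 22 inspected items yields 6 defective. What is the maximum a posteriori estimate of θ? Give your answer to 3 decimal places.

θ̂_MAP = 0.390

Prior: Beta(11, 10).
Data: 6 successes in 22 trials. The binomial likelihood contributes θ^6(1−θ)^16, so the posterior is Beta(11+6, 10+16) = Beta(17, 26).
For Beta(a, b) with a, b > 1 the mode is (a−1)/(a+b−2) = 16/41 ≈ 0.390.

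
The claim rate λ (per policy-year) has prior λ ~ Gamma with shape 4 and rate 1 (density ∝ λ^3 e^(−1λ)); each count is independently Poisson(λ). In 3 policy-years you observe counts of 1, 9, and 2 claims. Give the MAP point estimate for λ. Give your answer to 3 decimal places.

λ̂_MAP = 3.750

Σxᵢ = 1+9+2 = 12, with n = 3.
Posterior ∝ λ^3e^(−1λ) · λ^12e^(−3λ) = λ^15e^(−4λ), i.e. Gamma(shape=16, rate=4).
The mode of a Gamma(a, b) with a ≥ 1 (shape–rate) is (a−1)/b = 15/4 ≈ 3.750.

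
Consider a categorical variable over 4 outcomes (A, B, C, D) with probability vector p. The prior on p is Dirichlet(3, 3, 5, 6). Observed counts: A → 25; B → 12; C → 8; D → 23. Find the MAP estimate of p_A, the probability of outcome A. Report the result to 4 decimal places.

MAP estimate of p_A = 0.3333

The posterior is Dirichlet(αᵢ + nᵢ) = Dirichlet(28, 15, 13, 29).
For a Dirichlet(a₁,…,a_K) with all aᵢ > 1, the mode has j-th component (aⱼ − 1)/(Σaᵢ − K).
Here Σaᵢ = 85 and K = 4, so p_A = (28 − 1)/(85 − 4) = 27/81 ≈ 0.3333.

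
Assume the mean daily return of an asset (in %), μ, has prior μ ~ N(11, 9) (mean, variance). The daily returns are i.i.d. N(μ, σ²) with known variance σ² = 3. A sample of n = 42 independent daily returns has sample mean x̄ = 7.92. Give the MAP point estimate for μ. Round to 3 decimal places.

μ̂_MAP = 7.944

n = 42, x̄ = 7.92.
For a Normal prior and Normal likelihood with known variance, the posterior is Normal; its mode equals its mean, the precision-weighted average.
Prior precision 1/σ₀² = 1/9; data precision n/σ² = 42/3 = 14.
μ̂ = ((1/9)·11 + 14·7.92) / (1/9 + 14) = (25223/225)/(127/9) = 25223/3175 ≈ 7.944.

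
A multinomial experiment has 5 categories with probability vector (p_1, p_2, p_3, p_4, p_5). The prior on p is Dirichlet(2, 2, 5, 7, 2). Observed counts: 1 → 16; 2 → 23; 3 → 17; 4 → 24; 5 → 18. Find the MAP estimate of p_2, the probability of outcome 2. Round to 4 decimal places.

MAP estimate: 0.2162

The posterior is Dirichlet(αᵢ + nᵢ) = Dirichlet(18, 25, 22, 31, 20).
For a Dirichlet(a₁,…,a_K) with all aᵢ > 1, the mode has j-th component (aⱼ − 1)/(Σaᵢ − K).
Here Σaᵢ = 116 and K = 5, so p_2 = (25 − 1)/(116 − 5) = 24/111 ≈ 0.2162.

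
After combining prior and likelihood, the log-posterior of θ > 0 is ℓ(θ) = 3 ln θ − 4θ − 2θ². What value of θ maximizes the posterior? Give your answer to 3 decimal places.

ℓ'(θ) = 3/θ − 4 − 4θ. Setting this to zero and multiplying by θ: 4θ² + 4θ − 3 = 0.
θ = (−4 + √(4² + 4·4·3)) / (2·4) = (−4 + √64) / 8 = (−4 + 8)/8 = 1/2.
ℓ''(θ) = −3/θ² − 4 < 0, confirming a maximum.

θ̂_MAP = 0.500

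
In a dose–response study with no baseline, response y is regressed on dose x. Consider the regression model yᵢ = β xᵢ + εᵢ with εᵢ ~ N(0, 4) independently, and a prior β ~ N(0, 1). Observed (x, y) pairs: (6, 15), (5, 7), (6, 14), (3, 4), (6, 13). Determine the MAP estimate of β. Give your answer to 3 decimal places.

β̂_MAP = 2.048

log p(β | y) = −Σ(yᵢ − βxᵢ)²/(2·4) − β²/(2·1) + const.
Setting the derivative to zero: Σxᵢ(yᵢ − βxᵢ)/4 − β/1 = 0, so β = Σxᵢyᵢ / (Σxᵢ² + σ²/τ²).
Σxᵢyᵢ = 6·15 + 5·7 + 6·14 + 3·4 + 6·13 = 299; Σxᵢ² = 142; σ²/τ² = 4.
β̂_MAP = 299 / (142 + 4) = 299/146 ≈ 2.048.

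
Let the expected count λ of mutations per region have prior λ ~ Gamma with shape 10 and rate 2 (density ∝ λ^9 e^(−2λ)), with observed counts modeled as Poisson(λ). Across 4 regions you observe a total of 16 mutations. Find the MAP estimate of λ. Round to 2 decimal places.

λ̂_MAP = 4.17

Σxᵢ = 16, n = 4.
Posterior ∝ λ^9e^(−2λ) · λ^16e^(−4λ) = λ^25e^(−6λ), i.e. Gamma(shape=26, rate=6).
The mode of a Gamma(a, b) with a ≥ 1 (shape–rate) is (a−1)/b = 25/6 ≈ 4.17.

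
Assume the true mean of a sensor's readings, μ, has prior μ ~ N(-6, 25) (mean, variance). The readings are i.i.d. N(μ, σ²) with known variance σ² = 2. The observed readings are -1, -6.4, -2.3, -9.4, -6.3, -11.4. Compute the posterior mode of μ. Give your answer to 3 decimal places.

n = 6; x̄ = ((-1) + (-6.4) + (-2.3) + (-9.4) + (-6.3) + (-11.4))/6 = -36.8/6 = -92/15 ≈ -6.1333.
For a Normal prior and Normal likelihood with known variance, the posterior is Normal; its mode equals its mean, the precision-weighted average.
Prior precision 1/σ₀² = 1/25 = 0.04; data precision n/σ² = 6/2 = 3.
μ̂ = (0.04·(-6) + 3·(-92/15)) / (0.04 + 3) = (-18.64)/3.04 = -233/38 ≈ -6.132.

μ̂_MAP = -6.132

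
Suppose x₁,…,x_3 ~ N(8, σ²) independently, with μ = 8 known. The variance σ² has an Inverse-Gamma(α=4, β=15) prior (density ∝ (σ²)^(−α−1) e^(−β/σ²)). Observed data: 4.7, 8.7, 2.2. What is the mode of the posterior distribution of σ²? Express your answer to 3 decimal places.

σ̂²_MAP = 5.771

Sum of squared deviations about the known mean: SS = (4.7−8)² + (8.7−8)² + (2.2−8)² = 45.02.
The Normal likelihood contributes (σ²)^(−n/2) exp(−SS/(2σ²)), so the posterior is Inverse-Gamma(α + n/2, β + SS/2) = Inverse-Gamma(5.5, 37.51).
The mode of Inverse-Gamma(a, b) is b/(a+1) = 37.51/6.5 ≈ 5.771.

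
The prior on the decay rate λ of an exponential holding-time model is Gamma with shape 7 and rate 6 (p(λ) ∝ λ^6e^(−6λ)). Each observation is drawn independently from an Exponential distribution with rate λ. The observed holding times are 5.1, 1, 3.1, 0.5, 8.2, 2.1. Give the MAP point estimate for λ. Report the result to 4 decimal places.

λ̂_MAP = 0.4615

The Exponential(rate=λ) likelihood is ∝ λ^n e^(−λΣtᵢ). Here n = 6 and Σtᵢ = 5.1 + 1 + 3.1 + 0.5 + 8.2 + 2.1 = 20.
Posterior ∝ λ^6e^(−6λ) · λ^6e^(−20λ) = λ^12e^(−26λ), i.e. Gamma(13, 26).
Mode = (a−1)/b = 12/26 ≈ 0.4615.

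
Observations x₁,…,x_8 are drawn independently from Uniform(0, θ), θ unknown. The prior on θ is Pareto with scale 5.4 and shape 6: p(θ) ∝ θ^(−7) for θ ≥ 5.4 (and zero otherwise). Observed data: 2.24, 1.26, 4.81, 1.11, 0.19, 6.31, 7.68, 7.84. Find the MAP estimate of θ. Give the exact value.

θ̂_MAP = 7.84

The Uniform(0, θ) likelihood is θ^(−n) for θ ≥ max(xᵢ), zero otherwise. Here max(xᵢ) = 7.84.
Posterior ∝ θ^(−7) · θ^(−8) = θ^(−15) on θ ≥ max(5.4, 7.84) = 7.84.
This density is strictly decreasing in θ, so the posterior mode lies at the lower boundary of the support.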